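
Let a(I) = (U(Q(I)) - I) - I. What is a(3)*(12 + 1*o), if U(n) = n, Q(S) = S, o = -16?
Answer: 12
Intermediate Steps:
a(I) = -I (a(I) = (I - I) - I = 0 - I = -I)
a(3)*(12 + 1*o) = (-1*3)*(12 + 1*(-16)) = -3*(12 - 16) = -3*(-4) = 12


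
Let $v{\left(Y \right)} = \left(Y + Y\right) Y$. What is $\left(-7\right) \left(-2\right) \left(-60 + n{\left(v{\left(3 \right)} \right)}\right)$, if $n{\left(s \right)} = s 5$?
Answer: $420$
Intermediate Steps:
$v{\left(Y \right)} = 2 Y^{2}$ ($v{\left(Y \right)} = 2 Y Y = 2 Y^{2}$)
$n{\left(s \right)} = 5 s$
$\left(-7\right) \left(-2\right) \left(-60 + n{\left(v{\left(3 \right)} \right)}\right) = \left(-7\right) \left(-2\right) \left(-60 + 5 \cdot 2 \cdot 3^{2}\right) = 14 \left(-60 + 5 \cdot 2 \cdot 9\right) = 14 \left(-60 + 5 \cdot 18\right) = 14 \left(-60 + 90\right) = 14 \cdot 30 = 420$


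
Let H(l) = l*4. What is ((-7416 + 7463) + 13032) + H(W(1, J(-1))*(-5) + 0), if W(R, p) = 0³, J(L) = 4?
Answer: 13079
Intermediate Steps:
W(R, p) = 0
H(l) = 4*l
((-7416 + 7463) + 13032) + H(W(1, J(-1))*(-5) + 0) = ((-7416 + 7463) + 13032) + 4*(0*(-5) + 0) = (47 + 13032) + 4*(0 + 0) = 13079 + 4*0 = 13079 + 0 = 13079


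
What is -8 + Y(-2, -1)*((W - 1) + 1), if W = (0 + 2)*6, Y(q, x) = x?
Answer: -20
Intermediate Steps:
W = 12 (W = 2*6 = 12)
-8 + Y(-2, -1)*((W - 1) + 1) = -8 - ((12 - 1) + 1) = -8 - (11 + 1) = -8 - 1*12 = -8 - 12 = -20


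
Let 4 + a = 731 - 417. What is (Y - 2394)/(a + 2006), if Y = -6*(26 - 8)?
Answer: -417/386 ≈ -1.0803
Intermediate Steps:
Y = -108 (Y = -6*18 = -108)
a = 310 (a = -4 + (731 - 417) = -4 + 314 = 310)
(Y - 2394)/(a + 2006) = (-108 - 2394)/(310 + 2006) = -2502/2316 = -2502*1/2316 = -417/386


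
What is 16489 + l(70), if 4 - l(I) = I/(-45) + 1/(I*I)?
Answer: 727409891/44100 ≈ 16495.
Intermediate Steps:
l(I) = 4 - 1/I² + I/45 (l(I) = 4 - (I/(-45) + 1/(I*I)) = 4 - (I*(-1/45) + I⁻²) = 4 - (-I/45 + I⁻²) = 4 - (I⁻² - I/45) = 4 + (-1/I² + I/45) = 4 - 1/I² + I/45)
16489 + l(70) = 16489 + (4 - 1/70² + (1/45)*70) = 16489 + (4 - 1*1/4900 + 14/9) = 16489 + (4 - 1/4900 + 14/9) = 16489 + 244991/44100 = 727409891/44100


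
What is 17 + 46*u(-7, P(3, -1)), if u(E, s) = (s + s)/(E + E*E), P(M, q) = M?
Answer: 165/7 ≈ 23.571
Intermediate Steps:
u(E, s) = 2*s/(E + E²) (u(E, s) = (2*s)/(E + E²) = 2*s/(E + E²))
17 + 46*u(-7, P(3, -1)) = 17 + 46*(2*3/(-7*(1 - 7))) = 17 + 46*(2*3*(-⅐)/(-6)) = 17 + 46*(2*3*(-⅐)*(-⅙)) = 17 + 46*(⅐) = 17 + 46/7 = 165/7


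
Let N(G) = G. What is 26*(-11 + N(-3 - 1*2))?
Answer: -416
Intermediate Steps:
26*(-11 + N(-3 - 1*2)) = 26*(-11 + (-3 - 1*2)) = 26*(-11 + (-3 - 2)) = 26*(-11 - 5) = 26*(-16) = -416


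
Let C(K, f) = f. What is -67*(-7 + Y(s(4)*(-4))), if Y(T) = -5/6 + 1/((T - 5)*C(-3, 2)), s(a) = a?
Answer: 3685/7 ≈ 526.43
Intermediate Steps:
Y(T) = -5/6 + 1/(2*(-5 + T)) (Y(T) = -5/6 + 1/((T - 5)*2) = -5*1/6 + (1/2)/(-5 + T) = -5/6 + 1/(2*(-5 + T)))
-67*(-7 + Y(s(4)*(-4))) = -67*(-7 + (28 - 20*(-4))/(6*(-5 + 4*(-4)))) = -67*(-7 + (28 - 5*(-16))/(6*(-5 - 16))) = -67*(-7 + (1/6)*(28 + 80)/(-21)) = -67*(-7 + (1/6)*(-1/21)*108) = -67*(-7 - 6/7) = -67*(-55/7) = 3685/7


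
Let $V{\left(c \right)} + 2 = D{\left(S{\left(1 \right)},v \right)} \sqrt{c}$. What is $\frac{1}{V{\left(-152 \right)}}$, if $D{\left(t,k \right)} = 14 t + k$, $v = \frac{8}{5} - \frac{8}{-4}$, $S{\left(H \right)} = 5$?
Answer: $- \frac{25}{10292274} - \frac{920 i \sqrt{38}}{5146137} \approx -2.429 \cdot 10^{-6} - 0.001102 i$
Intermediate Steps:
$v = \frac{18}{5}$ ($v = 8 \cdot \frac{1}{5} - -2 = \frac{8}{5} + 2 = \frac{18}{5} \approx 3.6$)
$D{\left(t,k \right)} = k + 14 t$
$V{\left(c \right)} = -2 + \frac{368 \sqrt{c}}{5}$ ($V{\left(c \right)} = -2 + \left(\frac{18}{5} + 14 \cdot 5\right) \sqrt{c} = -2 + \left(\frac{18}{5} + 70\right) \sqrt{c} = -2 + \frac{368 \sqrt{c}}{5}$)
$\frac{1}{V{\left(-152 \right)}} = \frac{1}{-2 + \frac{368 \sqrt{-152}}{5}} = \frac{1}{-2 + \frac{368 \cdot 2 i \sqrt{38}}{5}} = \frac{1}{-2 + \frac{736 i \sqrt{38}}{5}}$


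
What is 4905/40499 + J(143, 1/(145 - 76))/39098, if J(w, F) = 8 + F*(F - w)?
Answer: 457093511434/3769354881711 ≈ 0.12127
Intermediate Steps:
4905/40499 + J(143, 1/(145 - 76))/39098 = 4905/40499 + (8 + (1/(145 - 76))² - 1*143/(145 - 76))/39098 = 4905*(1/40499) + (8 + (1/69)² - 1*143/69)*(1/39098) = 4905/40499 + (8 + (1/69)² - 1*1/69*143)*(1/39098) = 4905/40499 + (8 + 1/4761 - 143/69)*(1/39098) = 4905/40499 + (28222/4761)*(1/39098) = 4905/40499 + 14111/93072789 = 457093511434/3769354881711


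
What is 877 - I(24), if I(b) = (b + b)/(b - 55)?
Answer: 27235/31 ≈ 878.55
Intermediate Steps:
I(b) = 2*b/(-55 + b) (I(b) = (2*b)/(-55 + b) = 2*b/(-55 + b))
877 - I(24) = 877 - 2*24/(-55 + 24) = 877 - 2*24/(-31) = 877 - 2*24*(-1)/31 = 877 - 1*(-48/31) = 877 + 48/31 = 27235/31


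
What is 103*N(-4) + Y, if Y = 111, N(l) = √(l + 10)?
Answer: 111 + 103*√6 ≈ 363.30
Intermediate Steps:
N(l) = √(10 + l)
103*N(-4) + Y = 103*√(10 - 4) + 111 = 103*√6 + 111 = 111 + 103*√6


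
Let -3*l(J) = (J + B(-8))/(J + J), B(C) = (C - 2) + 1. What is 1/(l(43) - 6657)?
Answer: -129/858770 ≈ -0.00015021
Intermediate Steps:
B(C) = -1 + C (B(C) = (-2 + C) + 1 = -1 + C)
l(J) = -(-9 + J)/(6*J) (l(J) = -(J + (-1 - 8))/(3*(J + J)) = -(J - 9)/(3*(2*J)) = -(-9 + J)*1/(2*J)/3 = -(-9 + J)/(6*J))
1/(l(43) - 6657) = 1/((⅙)*(9 - 1*43)/43 - 6657) = 1/((⅙)*(1/43)*(9 - 43) - 6657) = 1/((⅙)*(1/43)*(-34) - 6657) = 1/(-17/129 - 6657) = 1/(-858770/129) = -129/858770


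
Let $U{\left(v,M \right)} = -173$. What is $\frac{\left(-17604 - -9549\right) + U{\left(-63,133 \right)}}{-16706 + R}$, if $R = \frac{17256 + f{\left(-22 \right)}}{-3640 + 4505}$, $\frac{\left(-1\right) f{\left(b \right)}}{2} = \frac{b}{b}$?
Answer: $\frac{1779305}{3608359} \approx 0.49311$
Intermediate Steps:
$f{\left(b \right)} = -2$ ($f{\left(b \right)} = - 2 \frac{b}{b} = \left(-2\right) 1 = -2$)
$R = \frac{17254}{865}$ ($R = \frac{17256 - 2}{-3640 + 4505} = \frac{17254}{865} \approx 19.947$)
$\frac{\left(-17604 - -9549\right) + U{\left(-63,133 \right)}}{-16706 + R} = \frac{\left(-17604 - -9549\right) - 173}{-16706 + \frac{17254}{865}} = \frac{\left(-17604 + 9549\right) - 173}{- \frac{14433436}{865}} = \left(-8055 - 173\right) \left(- \frac{865}{14433436}\right) = \left(-8228\right) \left(- \frac{865}{14433436}\right) = \frac{1779305}{3608359}$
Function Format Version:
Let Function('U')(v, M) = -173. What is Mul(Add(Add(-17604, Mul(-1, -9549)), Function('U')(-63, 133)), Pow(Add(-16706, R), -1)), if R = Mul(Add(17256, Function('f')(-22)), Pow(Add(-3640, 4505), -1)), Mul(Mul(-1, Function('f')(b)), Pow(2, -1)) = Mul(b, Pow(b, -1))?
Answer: Rational(1779305, 3608359) ≈ 0.49311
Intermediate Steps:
Function('f')(b) = -2 (Function('f')(b) = Mul(-2, Mul(b, Pow(b, -1))) = Mul(-2, 1) = -2)
R = Rational(17254, 865) (R = Mul(Add(17256, -2), Pow(Add(-3640, 4505), -1)) = Mul(17254, Pow(865, -1)) = Mul(17254, Rational(1, 865)) = Rational(17254, 865) ≈ 19.947)
Mul(Add(Add(-17604, Mul(-1, -9549)), Function('U')(-63, 133)), Pow(Add(-16706, R), -1)) = Mul(Add(Add(-17604, Mul(-1, -9549)), -173), Pow(Add(-16706, Rational(17254, 865)), -1)) = Mul(Add(Add(-17604, 9549), -173), Pow(Rational(-14433436, 865), -1)) = Mul(Add(-8055, -173), Rational(-865, 14433436)) = Mul(-8228, Rational(-865, 14433436)) = Rational(1779305, 3608359)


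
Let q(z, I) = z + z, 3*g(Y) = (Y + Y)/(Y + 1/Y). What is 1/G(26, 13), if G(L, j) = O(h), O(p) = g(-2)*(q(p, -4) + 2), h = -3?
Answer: -15/32 ≈ -0.46875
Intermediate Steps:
g(Y) = 2*Y/(3*(Y + 1/Y)) (g(Y) = ((Y + Y)/(Y + 1/Y))/3 = ((2*Y)/(Y + 1/Y))/3 = (2*Y/(Y + 1/Y))/3 = 2*Y/(3*(Y + 1/Y)))
q(z, I) = 2*z
O(p) = 16/15 + 16*p/15 (O(p) = ((⅔)*(-2)²/(1 + (-2)²))*(2*p + 2) = ((⅔)*4/(1 + 4))*(2 + 2*p) = ((⅔)*4/5)*(2 + 2*p) = ((⅔)*4*(⅕))*(2 + 2*p) = 8*(2 + 2*p)/15 = 16/15 + 16*p/15)
G(L, j) = -32/15 (G(L, j) = 16/15 + (16/15)*(-3) = 16/15 - 16/5 = -32/15)
1/G(26, 13) = 1/(-32/15) = -15/32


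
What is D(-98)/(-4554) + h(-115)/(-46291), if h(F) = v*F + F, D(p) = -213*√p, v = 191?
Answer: 22080/46291 + 497*I*√2/1518 ≈ 0.47698 + 0.46302*I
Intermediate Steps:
h(F) = 192*F (h(F) = 191*F + F = 192*F)
D(-98)/(-4554) + h(-115)/(-46291) = -1491*I*√2/(-4554) + (192*(-115))/(-46291) = -1491*I*√2*(-1/4554) - 22080*(-1/46291) = -1491*I*√2*(-1/4554) + 22080/46291 = 497*I*√2/1518 + 22080/46291 = 22080/46291 + 497*I*√2/1518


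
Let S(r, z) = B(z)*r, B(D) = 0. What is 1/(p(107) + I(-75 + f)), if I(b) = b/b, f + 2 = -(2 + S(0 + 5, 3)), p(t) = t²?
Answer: 1/11450 ≈ 8.7336e-5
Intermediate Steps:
S(r, z) = 0 (S(r, z) = 0*r = 0)
f = -4 (f = -2 - (2 + 0) = -2 - 1*2 = -2 - 2 = -4)
I(b) = 1
1/(p(107) + I(-75 + f)) = 1/(107² + 1) = 1/(11449 + 1) = 1/11450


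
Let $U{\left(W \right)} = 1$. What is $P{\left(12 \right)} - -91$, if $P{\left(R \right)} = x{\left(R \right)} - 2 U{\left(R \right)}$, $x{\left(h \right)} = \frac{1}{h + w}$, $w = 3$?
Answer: $\frac{1336}{15} \approx 89.067$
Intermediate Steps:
$x{\left(h \right)} = \frac{1}{3 + h}$ ($x{\left(h \right)} = \frac{1}{h + 3} = \frac{1}{3 + h}$)
$P{\left(R \right)} = -2 + \frac{1}{3 + R}$ ($P{\left(R \right)} = \frac{1}{3 + R} - 2 = -2 + \frac{1}{3 + R}$)
$P{\left(12 \right)} - -91 = \frac{-5 - 24}{3 + 12} - -91 = \frac{-5 - 24}{15} + 91 = \frac{1}{15} \left(-29\right) + 91 = - \frac{29}{15} + 91 = \frac{1336}{15}$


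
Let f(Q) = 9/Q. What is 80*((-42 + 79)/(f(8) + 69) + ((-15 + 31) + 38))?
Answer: 2447200/561 ≈ 4362.2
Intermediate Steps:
80*((-42 + 79)/(f(8) + 69) + ((-15 + 31) + 38)) = 80*((-42 + 79)/(9/8 + 69) + ((-15 + 31) + 38)) = 80*(37/(9*(⅛) + 69) + (16 + 38)) = 80*(37/(9/8 + 69) + 54) = 80*(37/(561/8) + 54) = 80*(37*(8/561) + 54) = 80*(296/561 + 54) = 80*(30590/561) = 2447200/561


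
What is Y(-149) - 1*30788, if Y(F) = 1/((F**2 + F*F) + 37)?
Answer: -1368187931/44439 ≈ -30788.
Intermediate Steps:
Y(F) = 1/(37 + 2*F**2) (Y(F) = 1/((F**2 + F**2) + 37) = 1/(2*F**2 + 37) = 1/(37 + 2*F**2))
Y(-149) - 1*30788 = 1/(37 + 2*(-149)**2) - 1*30788 = 1/(37 + 2*22201) - 30788 = 1/(37 + 44402) - 30788 = 1/44439 - 30788 = -1368187931/44439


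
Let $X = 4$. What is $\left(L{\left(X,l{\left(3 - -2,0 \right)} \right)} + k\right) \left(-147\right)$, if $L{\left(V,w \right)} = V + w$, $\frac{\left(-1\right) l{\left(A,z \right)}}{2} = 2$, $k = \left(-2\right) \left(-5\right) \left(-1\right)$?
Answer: $1470$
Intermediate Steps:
$k = -10$ ($k = 10 \left(-1\right) = -10$)
$l{\left(A,z \right)} = -4$ ($l{\left(A,z \right)} = \left(-2\right) 2 = -4$)
$\left(L{\left(X,l{\left(3 - -2,0 \right)} \right)} + k\right) \left(-147\right) = \left(\left(4 - 4\right) - 10\right) \left(-147\right) = \left(0 - 10\right) \left(-147\right) = \left(-10\right) \left(-147\right) = 1470$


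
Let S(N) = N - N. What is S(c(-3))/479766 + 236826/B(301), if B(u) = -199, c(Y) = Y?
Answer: -236826/199 ≈ -1190.1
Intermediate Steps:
S(N) = 0
S(c(-3))/479766 + 236826/B(301) = 0/479766 + 236826/(-199) = 0*(1/479766) + 236826*(-1/199) = 0 - 236826/199 = -236826/199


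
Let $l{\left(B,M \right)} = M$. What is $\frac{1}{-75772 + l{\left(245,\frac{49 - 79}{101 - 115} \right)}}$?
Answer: $- \frac{7}{530389} \approx -1.3198 \cdot 10^{-5}$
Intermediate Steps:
$\frac{1}{-75772 + l{\left(245,\frac{49 - 79}{101 - 115} \right)}} = \frac{1}{-75772 + \frac{49 - 79}{101 - 115}} = \frac{1}{-75772 - \frac{30}{-14}} = \frac{1}{-75772 - - \frac{15}{7}} = \frac{1}{-75772 + \frac{15}{7}} = \frac{1}{- \frac{530389}{7}} = - \frac{7}{530389}$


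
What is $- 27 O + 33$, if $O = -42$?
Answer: $1167$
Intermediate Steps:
$- 27 O + 33 = \left(-27\right) \left(-42\right) + 33 = 1134 + 33 = 1167$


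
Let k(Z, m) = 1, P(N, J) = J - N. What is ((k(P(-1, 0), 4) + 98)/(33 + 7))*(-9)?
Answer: -891/40 ≈ -22.275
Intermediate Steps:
((k(P(-1, 0), 4) + 98)/(33 + 7))*(-9) = ((1 + 98)/(33 + 7))*(-9) = (99/40)*(-9) = -891/40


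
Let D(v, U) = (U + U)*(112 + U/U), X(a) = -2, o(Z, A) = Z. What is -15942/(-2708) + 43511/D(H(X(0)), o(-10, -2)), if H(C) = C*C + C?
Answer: -20449717/1530020 ≈ -13.366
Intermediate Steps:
H(C) = C + C² (H(C) = C² + C = C + C²)
D(v, U) = 226*U (D(v, U) = (2*U)*(112 + 1) = (2*U)*113 = 226*U)
-15942/(-2708) + 43511/D(H(X(0)), o(-10, -2)) = -15942/(-2708) + 43511/((226*(-10))) = -15942*(-1/2708) + 43511/(-2260) = 7971/1354 + 43511*(-1/2260) = 7971/1354 - 43511/2260 = -20449717/1530020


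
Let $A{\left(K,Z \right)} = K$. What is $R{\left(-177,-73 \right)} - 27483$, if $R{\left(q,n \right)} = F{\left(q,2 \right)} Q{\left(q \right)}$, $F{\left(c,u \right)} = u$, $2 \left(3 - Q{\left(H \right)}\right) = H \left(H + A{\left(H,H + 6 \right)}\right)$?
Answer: $-90135$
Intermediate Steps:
$Q{\left(H \right)} = 3 - H^{2}$ ($Q{\left(H \right)} = 3 - \frac{H \left(H + H\right)}{2} = 3 - \frac{H 2 H}{2} = 3 - \frac{2 H^{2}}{2} = 3 - H^{2}$)
$R{\left(q,n \right)} = 6 - 2 q^{2}$ ($R{\left(q,n \right)} = 2 \left(3 - q^{2}\right) = 6 - 2 q^{2}$)
$R{\left(-177,-73 \right)} - 27483 = \left(6 - 2 \left(-177\right)^{2}\right) - 27483 = \left(6 - 62658\right) - 27483 = -62652 - 27483 = -90135$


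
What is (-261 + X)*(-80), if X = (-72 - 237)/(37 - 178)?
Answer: 973120/47 ≈ 20705.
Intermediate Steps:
X = 103/47 (X = -309/(-141) = -309*(-1/141) = 103/47 ≈ 2.1915)
(-261 + X)*(-80) = (-261 + 103/47)*(-80) = -12164/47*(-80) = 973120/47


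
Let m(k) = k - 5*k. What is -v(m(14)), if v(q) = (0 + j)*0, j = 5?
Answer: 0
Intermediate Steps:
m(k) = -4*k
v(q) = 0 (v(q) = (0 + 5)*0 = 5*0 = 0)
-v(m(14)) = -1*0 = 0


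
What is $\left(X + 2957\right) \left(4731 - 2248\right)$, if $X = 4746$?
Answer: $19126549$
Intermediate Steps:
$\left(X + 2957\right) \left(4731 - 2248\right) = \left(4746 + 2957\right) \left(4731 - 2248\right) = 7703 \cdot 2483 = 19126549$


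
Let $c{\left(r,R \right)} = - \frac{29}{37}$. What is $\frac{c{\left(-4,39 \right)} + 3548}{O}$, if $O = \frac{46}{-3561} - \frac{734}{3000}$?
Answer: $- \frac{233685283500}{16969273} \approx -13771.0$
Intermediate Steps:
$c{\left(r,R \right)} = - \frac{29}{37}$ ($c{\left(r,R \right)} = \left(-29\right) \frac{1}{37} = - \frac{29}{37}$)
$O = - \frac{458629}{1780500}$ ($O = 46 \left(- \frac{1}{3561}\right) - \frac{367}{1500} = - \frac{46}{3561} - \frac{367}{1500} = - \frac{458629}{1780500} \approx -0.25758$)
$\frac{c{\left(-4,39 \right)} + 3548}{O} = \frac{- \frac{29}{37} + 3548}{- \frac{458629}{1780500}} = \frac{131247}{37} \left(- \frac{1780500}{458629}\right) = - \frac{233685283500}{16969273}$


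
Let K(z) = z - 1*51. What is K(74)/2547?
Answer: 23/2547 ≈ 0.0090302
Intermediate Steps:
K(z) = -51 + z (K(z) = z - 51 = -51 + z)
K(74)/2547 = (-51 + 74)/2547 = 23*(1/2547) = 23/2547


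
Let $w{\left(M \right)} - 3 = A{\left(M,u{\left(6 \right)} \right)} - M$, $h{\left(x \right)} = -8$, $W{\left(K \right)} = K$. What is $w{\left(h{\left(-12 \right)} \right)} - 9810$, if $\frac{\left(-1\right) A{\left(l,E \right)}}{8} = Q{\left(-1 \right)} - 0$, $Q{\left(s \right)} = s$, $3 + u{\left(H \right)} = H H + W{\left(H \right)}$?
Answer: $-9791$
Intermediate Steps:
$u{\left(H \right)} = -3 + H + H^{2}$ ($u{\left(H \right)} = -3 + \left(H H + H\right) = -3 + \left(H^{2} + H\right) = -3 + \left(H + H^{2}\right) = -3 + H + H^{2}$)
$A{\left(l,E \right)} = 8$ ($A{\left(l,E \right)} = - 8 \left(-1 - 0\right) = - 8 \left(-1 + 0\right) = \left(-8\right) \left(-1\right) = 8$)
$w{\left(M \right)} = 11 - M$ ($w{\left(M \right)} = 3 - \left(-8 + M\right) = 11 - M$)
$w{\left(h{\left(-12 \right)} \right)} - 9810 = \left(11 - -8\right) - 9810 = \left(11 + 8\right) - 9810 = 19 - 9810 = -9791$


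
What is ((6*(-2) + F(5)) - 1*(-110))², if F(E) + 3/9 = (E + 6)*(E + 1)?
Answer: 241081/9 ≈ 26787.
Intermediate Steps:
F(E) = -⅓ + (1 + E)*(6 + E) (F(E) = -⅓ + (E + 6)*(E + 1) = -⅓ + (6 + E)*(1 + E) = -⅓ + (1 + E)*(6 + E))
((6*(-2) + F(5)) - 1*(-110))² = ((6*(-2) + (17/3 + 5² + 7*5)) - 1*(-110))² = ((-12 + (17/3 + 25 + 35)) + 110)² = ((-12 + 197/3) + 110)² = (161/3 + 110)² = (491/3)² = 241081/9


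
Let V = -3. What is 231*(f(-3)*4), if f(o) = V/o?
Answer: 924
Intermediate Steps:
f(o) = -3/o
231*(f(-3)*4) = 231*(-3/(-3)*4) = 231*(-3*(-1/3)*4) = 231*(1*4) = 231*4 = 924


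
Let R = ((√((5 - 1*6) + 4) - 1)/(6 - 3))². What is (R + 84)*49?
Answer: 37240/9 - 98*√3/9 ≈ 4118.9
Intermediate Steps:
R = (-⅓ + √3/3)² (R = ((√((5 - 6) + 4) - 1)/3)² = ((√(-1 + 4) - 1)*(⅓))² = ((√3 - 1)*(⅓))² = ((-1 + √3)*(⅓))² = (-⅓ + √3/3)² ≈ 0.059544)
(R + 84)*49 = ((1 - √3)²/9 + 84)*49 = (84 + (1 - √3)²/9)*49 = 4116 + 49*(1 - √3)²/9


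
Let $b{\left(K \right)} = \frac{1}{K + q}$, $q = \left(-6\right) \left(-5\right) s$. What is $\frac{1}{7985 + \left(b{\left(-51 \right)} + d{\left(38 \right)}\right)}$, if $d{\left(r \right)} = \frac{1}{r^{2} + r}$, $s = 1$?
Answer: $\frac{10374}{82835903} \approx 0.00012524$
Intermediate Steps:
$q = 30$ ($q = \left(-6\right) \left(-5\right) 1 = 30 \cdot 1 = 30$)
$d{\left(r \right)} = \frac{1}{r + r^{2}}$
$b{\left(K \right)} = \frac{1}{30 + K}$ ($b{\left(K \right)} = \frac{1}{K + 30} = \frac{1}{30 + K}$)
$\frac{1}{7985 + \left(b{\left(-51 \right)} + d{\left(38 \right)}\right)} = \frac{1}{7985 + \left(\frac{1}{30 - 51} + \frac{1}{38 \left(1 + 38\right)}\right)} = \frac{1}{7985 + \left(\frac{1}{-21} + \frac{1}{38 \cdot 39}\right)} = \frac{1}{7985 + \left(- \frac{1}{21} + \frac{1}{38} \cdot \frac{1}{39}\right)} = \frac{1}{7985 + \left(- \frac{1}{21} + \frac{1}{1482}\right)} = \frac{1}{7985 - \frac{487}{10374}} = \frac{1}{\frac{82835903}{10374}} = \frac{10374}{82835903}$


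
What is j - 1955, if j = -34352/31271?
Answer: -61169157/31271 ≈ -1956.1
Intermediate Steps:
j = -34352/31271 (j = -34352*1/31271 = -34352/31271 ≈ -1.0985)
j - 1955 = -34352/31271 - 1955 = -61169157/31271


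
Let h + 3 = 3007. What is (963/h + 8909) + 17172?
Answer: 78348287/3004 ≈ 26081.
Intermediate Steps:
h = 3004 (h = -3 + 3007 = 3004)
(963/h + 8909) + 17172 = (963/3004 + 8909) + 17172 = 26763599/3004 + 17172 = 78348287/3004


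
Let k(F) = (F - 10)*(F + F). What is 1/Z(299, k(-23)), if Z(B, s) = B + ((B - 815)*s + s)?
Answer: -1/781471 ≈ -1.2796e-6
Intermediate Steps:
k(F) = 2*F*(-10 + F) (k(F) = (-10 + F)*(2*F) = 2*F*(-10 + F))
Z(B, s) = B + s + s*(-815 + B) (Z(B, s) = B + ((-815 + B)*s + s) = B + (s*(-815 + B) + s) = B + (s + s*(-815 + B)) = B + s + s*(-815 + B))
1/Z(299, k(-23)) = 1/(299 - 1628*(-23)*(-10 - 23) + 299*(2*(-23)*(-10 - 23))) = 1/(299 - 1628*(-23)*(-33) + 299*(2*(-23)*(-33))) = 1/(299 - 814*1518 + 299*1518) = 1/(299 - 1235652 + 453882) = 1/(-781471) = -1/781471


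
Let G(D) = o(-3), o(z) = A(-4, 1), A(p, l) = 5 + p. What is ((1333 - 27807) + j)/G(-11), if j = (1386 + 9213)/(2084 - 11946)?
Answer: -261097187/9862 ≈ -26475.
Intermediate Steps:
j = -10599/9862 (j = 10599/(-9862) = 10599*(-1/9862) = -10599/9862 ≈ -1.0747)
o(z) = 1 (o(z) = 5 - 4 = 1)
G(D) = 1
((1333 - 27807) + j)/G(-11) = ((1333 - 27807) - 10599/9862)/1 = (-26474 - 10599/9862)*1 = -261097187/9862*1 = -261097187/9862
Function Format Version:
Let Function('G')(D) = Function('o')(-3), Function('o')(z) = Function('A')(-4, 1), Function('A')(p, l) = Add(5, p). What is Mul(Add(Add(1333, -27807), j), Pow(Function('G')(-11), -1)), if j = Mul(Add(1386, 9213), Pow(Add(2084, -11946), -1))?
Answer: Rational(-261097187, 9862) ≈ -26475.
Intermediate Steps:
j = Rational(-10599, 9862) (j = Mul(10599, Pow(-9862, -1)) = Mul(10599, Rational(-1, 9862)) = Rational(-10599, 9862) ≈ -1.0747)
Function('o')(z) = 1 (Function('o')(z) = Add(5, -4) = 1)
Function('G')(D) = 1
Mul(Add(Add(1333, -27807), j), Pow(Function('G')(-11), -1)) = Mul(Add(Add(1333, -27807), Rational(-10599, 9862)), Pow(1, -1)) = Mul(Add(-26474, Rational(-10599, 9862)), 1) = Mul(Rational(-261097187, 9862), 1) = Rational(-261097187, 9862)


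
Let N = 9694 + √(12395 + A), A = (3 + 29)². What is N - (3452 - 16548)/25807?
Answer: 250186154/25807 + 3*√1491 ≈ 9810.3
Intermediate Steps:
A = 1024 (A = 32² = 1024)
N = 9694 + 3*√1491 (N = 9694 + √(12395 + 1024) = 9694 + √13419 = 9694 + 3*√1491 ≈ 9809.8)
N - (3452 - 16548)/25807 = (9694 + 3*√1491) - (3452 - 16548)/25807 = (9694 + 3*√1491) - (-13096)/25807 = (9694 + 3*√1491) - 1*(-13096/25807) = (9694 + 3*√1491) + 13096/25807 = 250186154/25807 + 3*√1491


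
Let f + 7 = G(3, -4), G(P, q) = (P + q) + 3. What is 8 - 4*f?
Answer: 28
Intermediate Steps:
G(P, q) = 3 + P + q
f = -5 (f = -7 + (3 + 3 - 4) = -7 + 2 = -5)
8 - 4*f = 8 - 4*(-5) = 8 + 20 = 28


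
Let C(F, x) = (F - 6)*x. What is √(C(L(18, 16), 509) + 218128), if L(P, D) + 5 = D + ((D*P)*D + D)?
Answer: √2574289 ≈ 1604.5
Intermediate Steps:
L(P, D) = -5 + 2*D + P*D² (L(P, D) = -5 + (D + ((D*P)*D + D)) = -5 + (D + (P*D² + D)) = -5 + (D + (D + P*D²)) = -5 + (2*D + P*D²) = -5 + 2*D + P*D²)
C(F, x) = x*(-6 + F) (C(F, x) = (-6 + F)*x = x*(-6 + F))
√(C(L(18, 16), 509) + 218128) = √(509*(-6 + (-5 + 2*16 + 18*16²)) + 218128) = √(509*(-6 + (-5 + 32 + 18*256)) + 218128) = √(509*(-6 + (-5 + 32 + 4608)) + 218128) = √(509*(-6 + 4635) + 218128) = √(509*4629 + 218128) = √(2356161 + 218128) = √2574289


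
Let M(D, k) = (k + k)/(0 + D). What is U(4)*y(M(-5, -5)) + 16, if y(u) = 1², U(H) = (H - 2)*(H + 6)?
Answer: 36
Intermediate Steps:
U(H) = (-2 + H)*(6 + H)
M(D, k) = 2*k/D (M(D, k) = (2*k)/D = 2*k/D)
y(u) = 1
U(4)*y(M(-5, -5)) + 16 = (-12 + 4² + 4*4)*1 + 16 = (-12 + 16 + 16)*1 + 16 = 20*1 + 16 = 20 + 16 = 36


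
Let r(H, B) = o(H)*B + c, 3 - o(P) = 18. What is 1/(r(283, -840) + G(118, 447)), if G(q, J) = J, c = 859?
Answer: 1/13906 ≈ 7.1911e-5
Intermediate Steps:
o(P) = -15 (o(P) = 3 - 1*18 = 3 - 18 = -15)
r(H, B) = 859 - 15*B (r(H, B) = -15*B + 859 = 859 - 15*B)
1/(r(283, -840) + G(118, 447)) = 1/((859 - 15*(-840)) + 447) = 1/((859 + 12600) + 447) = 1/(13459 + 447) = 1/13906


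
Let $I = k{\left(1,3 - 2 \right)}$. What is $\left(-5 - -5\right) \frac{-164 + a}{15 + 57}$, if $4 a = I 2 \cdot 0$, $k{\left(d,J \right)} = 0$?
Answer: $0$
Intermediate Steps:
$I = 0$
$a = 0$ ($a = \frac{0 \cdot 2 \cdot 0}{4} = \frac{0 \cdot 0}{4} = \frac{1}{4} \cdot 0 = 0$)
$\left(-5 - -5\right) \frac{-164 + a}{15 + 57} = \left(-5 - -5\right) \frac{-164 + 0}{15 + 57} = \left(-5 + 5\right) \left(- \frac{164}{72}\right) = 0 \left(\left(-164\right) \frac{1}{72}\right) = 0 \left(- \frac{41}{18}\right) = 0$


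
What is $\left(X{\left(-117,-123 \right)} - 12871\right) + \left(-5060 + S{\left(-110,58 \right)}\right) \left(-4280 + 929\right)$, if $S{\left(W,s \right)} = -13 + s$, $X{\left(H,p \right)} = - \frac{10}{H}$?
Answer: $\frac{1964710108}{117} \approx 1.6792 \cdot 10^{7}$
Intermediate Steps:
$\left(X{\left(-117,-123 \right)} - 12871\right) + \left(-5060 + S{\left(-110,58 \right)}\right) \left(-4280 + 929\right) = \left(- \frac{10}{-117} - 12871\right) + \left(-5060 + \left(-13 + 58\right)\right) \left(-4280 + 929\right) = \left(\left(-10\right) \left(- \frac{1}{117}\right) - 12871\right) + \left(-5060 + 45\right) \left(-3351\right) = \left(\frac{10}{117} - 12871\right) - -16805265 = - \frac{1505897}{117} + 16805265 = \frac{1964710108}{117}$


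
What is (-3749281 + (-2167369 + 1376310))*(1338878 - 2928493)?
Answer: 7217392569100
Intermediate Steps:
(-3749281 + (-2167369 + 1376310))*(1338878 - 2928493) = (-3749281 - 791059)*(-1589615) = -4540340*(-1589615) = 7217392569100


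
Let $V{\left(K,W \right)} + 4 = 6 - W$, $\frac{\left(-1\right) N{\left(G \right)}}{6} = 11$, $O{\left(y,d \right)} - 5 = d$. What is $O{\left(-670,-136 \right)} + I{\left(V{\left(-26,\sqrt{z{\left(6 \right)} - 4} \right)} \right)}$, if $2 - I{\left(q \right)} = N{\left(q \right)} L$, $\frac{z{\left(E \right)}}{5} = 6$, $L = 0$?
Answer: $-129$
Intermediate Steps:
$O{\left(y,d \right)} = 5 + d$
$N{\left(G \right)} = -66$ ($N{\left(G \right)} = \left(-6\right) 11 = -66$)
$z{\left(E \right)} = 30$ ($z{\left(E \right)} = 5 \cdot 6 = 30$)
$V{\left(K,W \right)} = 2 - W$ ($V{\left(K,W \right)} = -4 - \left(-6 + W\right) = 2 - W$)
$I{\left(q \right)} = 2$ ($I{\left(q \right)} = 2 - \left(-66\right) 0 = 2 - 0 = 2 + 0 = 2$)
$O{\left(-670,-136 \right)} + I{\left(V{\left(-26,\sqrt{z{\left(6 \right)} - 4} \right)} \right)} = \left(5 - 136\right) + 2 = -131 + 2 = -129$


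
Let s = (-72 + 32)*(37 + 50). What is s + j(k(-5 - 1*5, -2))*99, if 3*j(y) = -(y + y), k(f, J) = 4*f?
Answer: -840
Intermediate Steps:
s = -3480 (s = -40*87 = -3480)
j(y) = -2*y/3 (j(y) = (-(y + y))/3 = (-2*y)/3 = -2*y/3)
s + j(k(-5 - 1*5, -2))*99 = -3480 - 8*(-5 - 1*5)/3*99 = -3480 - 8*(-5 - 5)/3*99 = -3480 - 8*(-10)/3*99 = -3480 - ⅔*(-40)*99 = -3480 + (80/3)*99 = -3480 + 2640 = -840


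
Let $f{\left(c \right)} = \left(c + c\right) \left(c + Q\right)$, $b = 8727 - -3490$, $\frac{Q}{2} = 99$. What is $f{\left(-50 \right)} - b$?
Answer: $-27017$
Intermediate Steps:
$Q = 198$ ($Q = 2 \cdot 99 = 198$)
$b = 12217$ ($b = 8727 + 3490 = 12217$)
$f{\left(c \right)} = 2 c \left(198 + c\right)$ ($f{\left(c \right)} = \left(c + c\right) \left(c + 198\right) = 2 c \left(198 + c\right)$)
$f{\left(-50 \right)} - b = 2 \left(-50\right) \left(198 - 50\right) - 12217 = 2 \left(-50\right) 148 - 12217 = -14800 - 12217 = -27017$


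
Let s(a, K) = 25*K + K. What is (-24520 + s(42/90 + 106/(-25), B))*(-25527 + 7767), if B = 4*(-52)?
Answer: 531521280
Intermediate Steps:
B = -208
s(a, K) = 26*K
(-24520 + s(42/90 + 106/(-25), B))*(-25527 + 7767) = (-24520 + 26*(-208))*(-25527 + 7767) = (-24520 - 5408)*(-17760) = -29928*(-17760) = 531521280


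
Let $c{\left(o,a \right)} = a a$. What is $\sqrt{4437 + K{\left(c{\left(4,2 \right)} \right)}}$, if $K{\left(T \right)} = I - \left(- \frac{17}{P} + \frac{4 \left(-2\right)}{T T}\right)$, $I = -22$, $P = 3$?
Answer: $\frac{\sqrt{159162}}{6} \approx 66.492$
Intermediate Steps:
$c{\left(o,a \right)} = a^{2}$
$K{\left(T \right)} = - \frac{49}{3} + \frac{8}{T^{2}}$ ($K{\left(T \right)} = -22 - \left(- \frac{17}{3} + \frac{4 \left(-2\right)}{T T}\right) = -22 - \left(\left(-17\right) \frac{1}{3} - \frac{8}{T^{2}}\right) = -22 - \left(- \frac{17}{3} - \frac{8}{T^{2}}\right) = -22 + \left(\frac{17}{3} + \frac{8}{T^{2}}\right) = - \frac{49}{3} + \frac{8}{T^{2}}$)
$\sqrt{4437 + K{\left(c{\left(4,2 \right)} \right)}} = \sqrt{4437 - \left(\frac{49}{3} - \frac{8}{16}\right)} = \sqrt{4437 + \left(- \frac{49}{3} + 8 \cdot \frac{1}{16}\right)} = \sqrt{4437 + \left(- \frac{49}{3} + \frac{1}{2}\right)} = \sqrt{4437 - \frac{95}{6}} = \sqrt{\frac{26527}{6}} = \frac{\sqrt{159162}}{6}$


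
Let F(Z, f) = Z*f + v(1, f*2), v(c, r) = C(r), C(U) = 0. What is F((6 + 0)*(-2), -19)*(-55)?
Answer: -12540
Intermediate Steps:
v(c, r) = 0
F(Z, f) = Z*f (F(Z, f) = Z*f + 0 = Z*f)
F((6 + 0)*(-2), -19)*(-55) = (((6 + 0)*(-2))*(-19))*(-55) = ((6*(-2))*(-19))*(-55) = -12*(-19)*(-55) = 228*(-55) = -12540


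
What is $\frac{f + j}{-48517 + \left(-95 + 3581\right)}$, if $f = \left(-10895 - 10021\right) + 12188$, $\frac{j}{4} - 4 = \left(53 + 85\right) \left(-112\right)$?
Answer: $\frac{70536}{45031} \approx 1.5664$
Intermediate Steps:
$j = -61808$ ($j = 16 + 4 \left(53 + 85\right) \left(-112\right) = 16 + 4 \cdot 138 \left(-112\right) = 16 + 4 \left(-15456\right) = 16 - 61824 = -61808$)
$f = -8728$ ($f = -20916 + 12188 = -8728$)
$\frac{f + j}{-48517 + \left(-95 + 3581\right)} = \frac{-8728 - 61808}{-48517 + \left(-95 + 3581\right)} = - \frac{70536}{-48517 + 3486} = - \frac{70536}{-45031} = \left(-70536\right) \left(- \frac{1}{45031}\right) = \frac{70536}{45031}$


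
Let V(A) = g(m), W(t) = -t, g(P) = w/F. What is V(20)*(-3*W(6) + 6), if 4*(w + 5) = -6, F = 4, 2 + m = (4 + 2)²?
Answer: -39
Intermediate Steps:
m = 34 (m = -2 + (4 + 2)² = -2 + 6² = -2 + 36 = 34)
w = -13/2 (w = -5 + (¼)*(-6) = -5 - 3/2 = -13/2 ≈ -6.5000)
g(P) = -13/8 (g(P) = -13/2/4 = -13/2*¼ = -13/8)
V(A) = -13/8
V(20)*(-3*W(6) + 6) = -13*(-(-3)*6 + 6)/8 = -13*(-3*(-6) + 6)/8 = -13*(18 + 6)/8 = -13/8*24 = -39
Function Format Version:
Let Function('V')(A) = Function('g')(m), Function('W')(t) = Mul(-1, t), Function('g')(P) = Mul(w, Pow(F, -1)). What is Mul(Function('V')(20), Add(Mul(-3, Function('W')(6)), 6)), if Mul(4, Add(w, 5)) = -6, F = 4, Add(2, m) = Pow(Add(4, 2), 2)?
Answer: -39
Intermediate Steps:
m = 34 (m = Add(-2, Pow(Add(4, 2), 2)) = Add(-2, Pow(6, 2)) = Add(-2, 36) = 34)
w = Rational(-13, 2) (w = Add(-5, Mul(Rational(1, 4), -6)) = Add(-5, Rational(-3, 2)) = Rational(-13, 2) ≈ -6.5000)
Function('g')(P) = Rational(-13, 8) (Function('g')(P) = Mul(Rational(-13, 2), Pow(4, -1)) = Mul(Rational(-13, 2), Rational(1, 4)) = Rational(-13, 8))
Function('V')(A) = Rational(-13, 8)
Mul(Function('V')(20), Add(Mul(-3, Function('W')(6)), 6)) = Mul(Rational(-13, 8), Add(Mul(-3, Mul(-1, 6)), 6)) = Mul(Rational(-13, 8), Add(Mul(-3, -6), 6)) = Mul(Rational(-13, 8), Add(18, 6)) = Mul(Rational(-13, 8), 24) = -39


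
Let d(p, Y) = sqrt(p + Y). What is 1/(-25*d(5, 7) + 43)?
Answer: -43/5651 - 50*sqrt(3)/5651 ≈ -0.022934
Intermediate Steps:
d(p, Y) = sqrt(Y + p)
1/(-25*d(5, 7) + 43) = 1/(-25*sqrt(7 + 5) + 43) = 1/(-50*sqrt(3) + 43) = 1/(43 - 50*sqrt(3))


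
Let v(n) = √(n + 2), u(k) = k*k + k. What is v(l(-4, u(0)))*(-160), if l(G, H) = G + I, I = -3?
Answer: -160*I*√5 ≈ -357.77*I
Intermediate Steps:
u(k) = k + k² (u(k) = k² + k = k + k²)
l(G, H) = -3 + G (l(G, H) = G - 3 = -3 + G)
v(n) = √(2 + n)
v(l(-4, u(0)))*(-160) = √(2 + (-3 - 4))*(-160) = √(2 - 7)*(-160) = √(-5)*(-160) = (I*√5)*(-160) = -160*I*√5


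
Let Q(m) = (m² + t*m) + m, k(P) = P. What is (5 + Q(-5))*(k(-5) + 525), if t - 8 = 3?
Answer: -15600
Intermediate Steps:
t = 11 (t = 8 + 3 = 11)
Q(m) = m² + 12*m (Q(m) = (m² + 11*m) + m = m² + 12*m)
(5 + Q(-5))*(k(-5) + 525) = (5 - 5*(12 - 5))*(-5 + 525) = (5 - 5*7)*520 = (5 - 35)*520 = -30*520 = -15600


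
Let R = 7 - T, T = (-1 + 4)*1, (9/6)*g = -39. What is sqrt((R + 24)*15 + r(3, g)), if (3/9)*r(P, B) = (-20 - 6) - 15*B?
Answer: 6*sqrt(42) ≈ 38.884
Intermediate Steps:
g = -26 (g = (2/3)*(-39) = -26)
T = 3 (T = 3*1 = 3)
R = 4 (R = 7 - 1*3 = 7 - 3 = 4)
r(P, B) = -78 - 45*B (r(P, B) = 3*((-20 - 6) - 15*B) = 3*(-26 - 15*B) = -78 - 45*B)
sqrt((R + 24)*15 + r(3, g)) = sqrt((4 + 24)*15 + (-78 - 45*(-26))) = sqrt(28*15 + (-78 + 1170)) = sqrt(420 + 1092) = sqrt(1512) = 6*sqrt(42)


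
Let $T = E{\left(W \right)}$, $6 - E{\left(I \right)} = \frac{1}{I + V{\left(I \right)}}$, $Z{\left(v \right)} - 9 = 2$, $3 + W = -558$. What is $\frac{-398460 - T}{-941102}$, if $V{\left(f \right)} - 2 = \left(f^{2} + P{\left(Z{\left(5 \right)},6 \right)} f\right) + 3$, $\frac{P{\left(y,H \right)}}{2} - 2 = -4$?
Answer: $\frac{126078228593}{297773142718} \approx 0.4234$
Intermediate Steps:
$W = -561$ ($W = -3 - 558 = -561$)
$Z{\left(v \right)} = 11$ ($Z{\left(v \right)} = 9 + 2 = 11$)
$P{\left(y,H \right)} = -4$ ($P{\left(y,H \right)} = 4 + 2 \left(-4\right) = 4 - 8 = -4$)
$V{\left(f \right)} = 5 + f^{2} - 4 f$ ($V{\left(f \right)} = 2 + \left(\left(f^{2} - 4 f\right) + 3\right) = 2 + \left(3 + f^{2} - 4 f\right) = 5 + f^{2} - 4 f$)
$E{\left(I \right)} = 6 - \frac{1}{5 + I^{2} - 3 I}$ ($E{\left(I \right)} = 6 - \frac{1}{I + \left(5 + I^{2} - 4 I\right)} = 6 - \frac{1}{5 + I^{2} - 3 I}$)
$T = \frac{1898453}{316409}$ ($T = \frac{29 - -10098 + 6 \left(-561\right)^{2}}{5 + \left(-561\right)^{2} - -1683} = \frac{29 + 10098 + 6 \cdot 314721}{5 + 314721 + 1683} = \frac{29 + 10098 + 1888326}{316409} = \frac{1}{316409} \cdot 1898453 = \frac{1898453}{316409} \approx 6.0$)
$\frac{-398460 - T}{-941102} = \frac{-398460 - \frac{1898453}{316409}}{-941102} = \left(-398460 - \frac{1898453}{316409}\right) \left(- \frac{1}{941102}\right) = \left(- \frac{126078228593}{316409}\right) \left(- \frac{1}{941102}\right) = \frac{126078228593}{297773142718}$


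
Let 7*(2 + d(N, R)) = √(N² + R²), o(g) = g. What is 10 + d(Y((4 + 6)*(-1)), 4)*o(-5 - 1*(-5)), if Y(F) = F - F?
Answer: 10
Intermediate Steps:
Y(F) = 0
d(N, R) = -2 + √(N² + R²)/7
10 + d(Y((4 + 6)*(-1)), 4)*o(-5 - 1*(-5)) = 10 + (-2 + √(0² + 4²)/7)*(-5 - 1*(-5)) = 10 + (-2 + √(0 + 16)/7)*(-5 + 5) = 10 + (-2 + √16/7)*0 = 10 + (-2 + (⅐)*4)*0 = 10 + (-2 + 4/7)*0 = 10 - 10/7*0 = 10 + 0 = 10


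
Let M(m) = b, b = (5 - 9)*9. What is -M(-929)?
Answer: 36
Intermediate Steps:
b = -36 (b = -4*9 = -36)
M(m) = -36
-M(-929) = -1*(-36) = 36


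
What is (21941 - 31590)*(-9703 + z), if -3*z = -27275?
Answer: 17696266/3 ≈ 5.8988e+6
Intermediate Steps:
z = 27275/3 (z = -⅓*(-27275) = 27275/3 ≈ 9091.7)
(21941 - 31590)*(-9703 + z) = (21941 - 31590)*(-9703 + 27275/3) = -9649*(-1834/3) = 17696266/3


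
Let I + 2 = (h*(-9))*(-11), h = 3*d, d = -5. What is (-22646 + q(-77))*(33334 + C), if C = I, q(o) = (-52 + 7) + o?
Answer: -725092496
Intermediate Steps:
q(o) = -45 + o
h = -15 (h = 3*(-5) = -15)
I = -1487 (I = -2 - 15*(-9)*(-11) = -2 + 135*(-11) = -2 - 1485 = -1487)
C = -1487
(-22646 + q(-77))*(33334 + C) = (-22646 + (-45 - 77))*(33334 - 1487) = (-22646 - 122)*31847 = -22768*31847 = -725092496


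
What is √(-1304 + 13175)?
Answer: 3*√1319 ≈ 108.95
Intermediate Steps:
√(-1304 + 13175) = √11871 = 3*√1319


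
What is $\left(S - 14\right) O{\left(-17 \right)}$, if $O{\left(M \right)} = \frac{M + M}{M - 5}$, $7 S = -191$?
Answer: $- \frac{4913}{77} \approx -63.805$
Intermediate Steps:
$S = - \frac{191}{7}$ ($S = \frac{1}{7} \left(-191\right) = - \frac{191}{7} \approx -27.286$)
$O{\left(M \right)} = \frac{2 M}{-5 + M}$
$\left(S - 14\right) O{\left(-17 \right)} = \left(- \frac{191}{7} - 14\right) 2 \left(-17\right) \frac{1}{-5 - 17} = - \frac{289 \cdot 2 \left(-17\right) \frac{1}{-22}}{7} = - \frac{289 \cdot 2 \left(-17\right) \left(- \frac{1}{22}\right)}{7} = \left(- \frac{289}{7}\right) \frac{17}{11} = - \frac{4913}{77}$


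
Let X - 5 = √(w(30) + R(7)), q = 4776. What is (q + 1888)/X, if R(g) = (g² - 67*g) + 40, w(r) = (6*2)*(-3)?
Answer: 680/9 - 544*I*√26/9 ≈ 75.556 - 308.21*I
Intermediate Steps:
w(r) = -36 (w(r) = 12*(-3) = -36)
R(g) = 40 + g² - 67*g
X = 5 + 4*I*√26 (X = 5 + √(-36 + (40 + 7² - 67*7)) = 5 + √(-36 + (40 + 49 - 469)) = 5 + √(-36 - 380) = 5 + √(-416) = 5 + 4*I*√26 ≈ 5.0 + 20.396*I)
(q + 1888)/X = (4776 + 1888)/(5 + 4*I*√26) = 6664/(5 + 4*I*√26)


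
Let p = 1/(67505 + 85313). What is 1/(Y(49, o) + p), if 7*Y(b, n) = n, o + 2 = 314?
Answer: 1069726/47679223 ≈ 0.022436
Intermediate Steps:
o = 312 (o = -2 + 314 = 312)
Y(b, n) = n/7
p = 1/152818 ≈ 6.5437e-6
1/(Y(49, o) + p) = 1/((⅐)*312 + 1/152818) = 1/(312/7 + 1/152818) = 1/(47679223/1069726) = 1069726/47679223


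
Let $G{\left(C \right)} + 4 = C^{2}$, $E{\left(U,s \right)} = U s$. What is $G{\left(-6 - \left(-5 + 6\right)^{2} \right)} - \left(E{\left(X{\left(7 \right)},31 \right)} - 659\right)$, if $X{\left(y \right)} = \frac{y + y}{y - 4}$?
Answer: $\frac{1678}{3} \approx 559.33$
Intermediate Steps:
$X{\left(y \right)} = \frac{2 y}{-4 + y}$
$G{\left(C \right)} = -4 + C^{2}$
$G{\left(-6 - \left(-5 + 6\right)^{2} \right)} - \left(E{\left(X{\left(7 \right)},31 \right)} - 659\right) = \left(-4 + \left(-6 - \left(-5 + 6\right)^{2}\right)^{2}\right) - \left(2 \cdot 7 \frac{1}{-4 + 7} \cdot 31 - 659\right) = \left(-4 + \left(-6 - 1^{2}\right)^{2}\right) - \left(2 \cdot 7 \cdot \frac{1}{3} \cdot 31 - 659\right) = \left(-4 + \left(-6 - 1\right)^{2}\right) - \left(2 \cdot 7 \cdot \frac{1}{3} \cdot 31 - 659\right) = \left(-4 + \left(-6 - 1\right)^{2}\right) - \left(\frac{14}{3} \cdot 31 - 659\right) = \left(-4 + \left(-7\right)^{2}\right) - \left(\frac{434}{3} - 659\right) = \left(-4 + 49\right) - - \frac{1543}{3} = 45 + \frac{1543}{3} = \frac{1678}{3}$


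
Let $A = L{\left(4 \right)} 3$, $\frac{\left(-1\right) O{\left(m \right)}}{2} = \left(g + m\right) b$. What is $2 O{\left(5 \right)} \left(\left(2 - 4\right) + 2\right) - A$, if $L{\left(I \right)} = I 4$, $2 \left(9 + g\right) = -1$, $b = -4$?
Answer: $-48$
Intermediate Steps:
$g = - \frac{19}{2}$ ($g = -9 + \frac{1}{2} \left(-1\right) = -9 - \frac{1}{2} = - \frac{19}{2} \approx -9.5$)
$L{\left(I \right)} = 4 I$
$O{\left(m \right)} = -76 + 8 m$ ($O{\left(m \right)} = - 2 \left(- \frac{19}{2} + m\right) \left(-4\right) = - 2 \left(38 - 4 m\right) = -76 + 8 m$)
$A = 48$ ($A = 4 \cdot 4 \cdot 3 = 16 \cdot 3 = 48$)
$2 O{\left(5 \right)} \left(\left(2 - 4\right) + 2\right) - A = 2 \left(-76 + 8 \cdot 5\right) \left(\left(2 - 4\right) + 2\right) - 48 = 2 \left(-76 + 40\right) \left(-2 + 2\right) - 48 = 2 \left(-36\right) 0 - 48 = \left(-72\right) 0 - 48 = 0 - 48 = -48$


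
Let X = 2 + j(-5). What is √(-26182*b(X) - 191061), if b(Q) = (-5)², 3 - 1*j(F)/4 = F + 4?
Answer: I*√845611 ≈ 919.57*I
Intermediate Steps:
j(F) = -4 - 4*F (j(F) = 12 - 4*(F + 4) = 12 - 4*(4 + F) = 12 + (-16 - 4*F) = -4 - 4*F)
X = 18 (X = 2 + (-4 - 4*(-5)) = 2 + (-4 + 20) = 2 + 16 = 18)
b(Q) = 25
√(-26182*b(X) - 191061) = √(-26182*25 - 191061) = √(-654550 - 191061) = √(-845611) = I*√845611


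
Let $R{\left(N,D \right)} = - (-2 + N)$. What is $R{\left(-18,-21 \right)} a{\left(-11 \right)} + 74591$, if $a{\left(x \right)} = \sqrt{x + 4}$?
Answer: $74591 + 20 i \sqrt{7} \approx 74591.0 + 52.915 i$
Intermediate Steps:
$R{\left(N,D \right)} = 2 - N$
$a{\left(x \right)} = \sqrt{4 + x}$
$R{\left(-18,-21 \right)} a{\left(-11 \right)} + 74591 = \left(2 - -18\right) \sqrt{4 - 11} + 74591 = \left(2 + 18\right) \sqrt{-7} + 74591 = 20 i \sqrt{7} + 74591 = 74591 + 20 i \sqrt{7}$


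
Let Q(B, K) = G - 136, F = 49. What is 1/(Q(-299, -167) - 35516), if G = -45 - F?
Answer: -1/35746 ≈ -2.7975e-5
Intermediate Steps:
G = -94 (G = -45 - 1*49 = -45 - 49 = -94)
Q(B, K) = -230 (Q(B, K) = -94 - 136 = -230)
1/(Q(-299, -167) - 35516) = 1/(-230 - 35516) = 1/(-35746) = -1/35746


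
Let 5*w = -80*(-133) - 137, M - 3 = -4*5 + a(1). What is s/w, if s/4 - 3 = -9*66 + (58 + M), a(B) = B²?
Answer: -1220/1167 ≈ -1.0454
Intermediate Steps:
M = -16 (M = 3 + (-4*5 + 1²) = 3 + (-20 + 1) = 3 - 19 = -16)
s = -2196 (s = 12 + 4*(-9*66 + (58 - 16)) = 12 + 4*(-594 + 42) = 12 + 4*(-552) = 12 - 2208 = -2196)
w = 10503/5 (w = (-80*(-133) - 137)/5 = (10640 - 137)/5 = (⅕)*10503 = 10503/5 ≈ 2100.6)
s/w = -2196/10503/5 = -2196*5/10503 = -1220/1167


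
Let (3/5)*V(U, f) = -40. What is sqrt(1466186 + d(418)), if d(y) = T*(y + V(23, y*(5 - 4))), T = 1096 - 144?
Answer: sqrt(16205898)/3 ≈ 1341.9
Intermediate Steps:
T = 952
V(U, f) = -200/3 (V(U, f) = (5/3)*(-40) = -200/3)
d(y) = -190400/3 + 952*y (d(y) = 952*(y - 200/3) = 952*(-200/3 + y) = -190400/3 + 952*y)
sqrt(1466186 + d(418)) = sqrt(1466186 + (-190400/3 + 952*418)) = sqrt(1466186 + (-190400/3 + 397936)) = sqrt(1466186 + 1003408/3) = sqrt(5401966/3) = sqrt(16205898)/3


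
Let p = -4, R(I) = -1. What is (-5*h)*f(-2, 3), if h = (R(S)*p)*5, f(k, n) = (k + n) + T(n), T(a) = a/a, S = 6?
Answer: -200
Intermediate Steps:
T(a) = 1
f(k, n) = 1 + k + n (f(k, n) = (k + n) + 1 = 1 + k + n)
h = 20 (h = -1*(-4)*5 = 4*5 = 20)
(-5*h)*f(-2, 3) = (-5*20)*(1 - 2 + 3) = -100*2 = -200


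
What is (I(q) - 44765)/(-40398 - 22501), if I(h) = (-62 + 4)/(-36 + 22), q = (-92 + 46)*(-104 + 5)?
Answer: 313326/440293 ≈ 0.71163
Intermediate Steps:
q = 4554 (q = -46*(-99) = 4554)
I(h) = 29/7 (I(h) = -58/(-14) = -58*(-1/14) = 29/7)
(I(q) - 44765)/(-40398 - 22501) = (29/7 - 44765)/(-40398 - 22501) = -313326/7/(-62899) = -313326/7*(-1/62899) = 313326/440293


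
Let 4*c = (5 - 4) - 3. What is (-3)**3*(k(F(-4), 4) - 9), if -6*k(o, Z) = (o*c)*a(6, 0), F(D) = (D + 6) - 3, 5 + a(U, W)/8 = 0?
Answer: 153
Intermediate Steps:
a(U, W) = -40 (a(U, W) = -40 + 8*0 = -40 + 0 = -40)
c = -1/2 (c = ((5 - 4) - 3)/4 = (1 - 3)/4 = (1/4)*(-2) = -1/2 ≈ -0.50000)
F(D) = 3 + D (F(D) = (6 + D) - 3 = 3 + D)
k(o, Z) = -10*o/3 (k(o, Z) = -o*(-1/2)*(-40)/6 = -(-o/2)*(-40)/6 = -10*o/3)
(-3)**3*(k(F(-4), 4) - 9) = (-3)**3*(-10*(3 - 4)/3 - 9) = -27*(-10/3*(-1) - 9) = -27*(10/3 - 9) = -27*(-17/3) = 153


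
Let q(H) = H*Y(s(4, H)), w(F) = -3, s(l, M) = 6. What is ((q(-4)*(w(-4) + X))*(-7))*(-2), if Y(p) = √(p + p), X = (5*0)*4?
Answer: 336*√3 ≈ 581.97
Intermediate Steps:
X = 0 (X = 0*4 = 0)
Y(p) = √2*√p (Y(p) = √(2*p) = √2*√p)
q(H) = 2*H*√3 (q(H) = H*(√2*√6) = H*(2*√3) = 2*H*√3)
((q(-4)*(w(-4) + X))*(-7))*(-2) = (((2*(-4)*√3)*(-3 + 0))*(-7))*(-2) = ((-8*√3*(-3))*(-7))*(-2) = ((24*√3)*(-7))*(-2) = -168*√3*(-2) = 336*√3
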